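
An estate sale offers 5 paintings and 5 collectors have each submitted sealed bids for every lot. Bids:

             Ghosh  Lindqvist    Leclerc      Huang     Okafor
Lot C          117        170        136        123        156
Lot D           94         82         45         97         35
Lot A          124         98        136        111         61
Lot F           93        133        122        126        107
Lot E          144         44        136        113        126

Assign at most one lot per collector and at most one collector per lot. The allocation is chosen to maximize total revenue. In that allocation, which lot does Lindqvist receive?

Optimal: Ghosh→Lot E ($144), Lindqvist→Lot F ($133), Leclerc→Lot A ($136), Huang→Lot D ($97), Okafor→Lot C ($156) — total 144+133+136+97+156 = $666.
Max-entry greedy (repeatedly take the single best remaining cell) gives $611, worse by 55.
No other one-to-one assignment exceeds $666.
Lindqvist's own top lot is Lot C ($170), but forcing Lindqvist→Lot C and reassigning the rest optimally gives only $654 — worse by 12.

Lindqvist receives Lot F.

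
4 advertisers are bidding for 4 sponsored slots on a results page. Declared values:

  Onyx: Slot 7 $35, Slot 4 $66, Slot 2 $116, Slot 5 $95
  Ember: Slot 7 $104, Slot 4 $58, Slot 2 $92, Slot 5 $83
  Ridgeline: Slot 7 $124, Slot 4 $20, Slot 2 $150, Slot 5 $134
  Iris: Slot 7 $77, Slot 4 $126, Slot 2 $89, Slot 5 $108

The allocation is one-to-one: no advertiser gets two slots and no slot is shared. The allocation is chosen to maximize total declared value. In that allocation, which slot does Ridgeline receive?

Ridgeline receives Slot 5.

Optimal: Onyx→Slot 2 ($116), Ember→Slot 7 ($104), Ridgeline→Slot 5 ($134), Iris→Slot 4 ($126) — total 116+104+134+126 = $480.
Max-entry greedy (repeatedly take the single best remaining cell) gives $475, worse by 5.
Next-best assignment: Onyx→Slot 5, Ember→Slot 7, Ridgeline→Slot 2, Iris→Slot 4 = $475.
Ridgeline's own top slot is Slot 2 ($150), but forcing Ridgeline→Slot 2 and reassigning the rest optimally gives only $475 — worse by 5.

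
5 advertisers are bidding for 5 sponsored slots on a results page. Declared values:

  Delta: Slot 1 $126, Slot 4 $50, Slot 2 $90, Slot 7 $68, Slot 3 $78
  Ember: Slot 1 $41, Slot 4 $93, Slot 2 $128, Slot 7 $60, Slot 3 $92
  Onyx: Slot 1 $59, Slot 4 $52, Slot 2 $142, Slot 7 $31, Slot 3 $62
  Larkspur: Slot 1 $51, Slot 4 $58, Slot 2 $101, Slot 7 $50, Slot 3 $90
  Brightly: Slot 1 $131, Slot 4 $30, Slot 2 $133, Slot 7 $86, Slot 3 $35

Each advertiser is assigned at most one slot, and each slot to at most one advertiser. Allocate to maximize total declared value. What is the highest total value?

Optimal: Delta→Slot 1 ($126), Ember→Slot 4 ($93), Onyx→Slot 2 ($142), Larkspur→Slot 3 ($90), Brightly→Slot 7 ($86) — total 126+93+142+90+86 = $537.
Column-greedy (each slot in turn goes to its best remaining advertiser) gives $524, worse by 13.
Next-best assignment: Delta→Slot 7, Ember→Slot 4, Onyx→Slot 2, Larkspur→Slot 3, Brightly→Slot 1 = $524.
Swapping Delta↔Larkspur (Delta→Slot 3 $78, Larkspur→Slot 1 $51) loses 87.
Every other assignment is strictly worse.

Max total: $537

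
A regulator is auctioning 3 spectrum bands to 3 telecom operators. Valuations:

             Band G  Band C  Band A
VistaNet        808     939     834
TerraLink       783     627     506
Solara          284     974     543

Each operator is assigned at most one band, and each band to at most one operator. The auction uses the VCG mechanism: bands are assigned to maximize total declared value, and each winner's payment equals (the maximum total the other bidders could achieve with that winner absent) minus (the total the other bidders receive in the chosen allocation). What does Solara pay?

Solara pays $105M.

Efficient allocation: VistaNet→Band A ($834M), TerraLink→Band G ($783M), Solara→Band C ($974M); total welfare W = $2591M.
Solara receives Band C at value $974M, so the others get W − 974 = $1617M.
Without Solara: best allocation of the remaining 2 bidders over all 3 bands is VistaNet→Band C ($939M), TerraLink→Band G ($783M), total $1722M.
VCG payment = (others' best without Solara) − (others' welfare with Solara) = 1722 − 1617 = $105M.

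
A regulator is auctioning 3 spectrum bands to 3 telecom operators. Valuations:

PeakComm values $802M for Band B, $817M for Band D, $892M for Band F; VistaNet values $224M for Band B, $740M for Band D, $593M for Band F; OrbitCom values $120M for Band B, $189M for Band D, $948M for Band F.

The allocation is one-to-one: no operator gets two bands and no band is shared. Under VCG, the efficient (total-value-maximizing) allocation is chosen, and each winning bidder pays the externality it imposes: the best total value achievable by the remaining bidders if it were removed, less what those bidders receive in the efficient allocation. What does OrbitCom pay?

OrbitCom pays $90M.

Efficient allocation: PeakComm→Band B ($802M), VistaNet→Band D ($740M), OrbitCom→Band F ($948M); total welfare W = $2490M.
OrbitCom receives Band F at value $948M, so the others get W − 948 = $1542M.
Without OrbitCom: best allocation of the remaining 2 bidders over all 3 bands is PeakComm→Band F ($892M), VistaNet→Band D ($740M), total $1632M.
VCG payment = (others' best without OrbitCom) − (others' welfare with OrbitCom) = 1632 − 1542 = $90M.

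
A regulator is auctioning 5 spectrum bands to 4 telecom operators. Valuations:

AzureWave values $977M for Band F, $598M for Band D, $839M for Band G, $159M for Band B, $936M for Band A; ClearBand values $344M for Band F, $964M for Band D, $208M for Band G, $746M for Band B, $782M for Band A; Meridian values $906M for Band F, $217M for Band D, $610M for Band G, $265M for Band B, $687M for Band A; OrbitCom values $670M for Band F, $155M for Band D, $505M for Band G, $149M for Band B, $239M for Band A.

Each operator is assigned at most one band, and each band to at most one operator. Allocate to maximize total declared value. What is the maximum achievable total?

Optimal: AzureWave→Band A ($936M), ClearBand→Band D ($964M), Meridian→Band F ($906M), OrbitCom→Band G ($505M) — total 936+964+906+505 = $3311M.
Row-greedy (each operator in turn takes its best remaining band) gives $3133M, worse by 178.
Next-best assignment: AzureWave→Band A, ClearBand→Band D, Meridian→Band G, OrbitCom→Band F = $3180M.
No other one-to-one assignment exceeds $3311M.

Max total: $3311M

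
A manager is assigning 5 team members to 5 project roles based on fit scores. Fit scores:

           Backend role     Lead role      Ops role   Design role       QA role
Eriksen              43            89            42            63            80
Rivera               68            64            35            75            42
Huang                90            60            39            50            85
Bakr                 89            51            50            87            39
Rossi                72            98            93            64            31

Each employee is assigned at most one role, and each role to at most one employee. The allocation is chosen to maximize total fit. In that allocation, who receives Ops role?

Rossi receives Ops role.

Treat this as an assignment problem: match each employee to one role.
Optimal: Eriksen→Lead role (89 pts), Rivera→Design role (75 pts), Huang→QA role (85 pts), Bakr→Backend role (89 pts), Rossi→Ops role (93 pts) — total 89+75+85+89+93 = 431 pts.
Next-best assignment: Eriksen→Lead role, Rivera→Backend role, Huang→QA role, Bakr→Design role, Rossi→Ops role = 422 pts.
Swapping Rivera↔Huang (Rivera→QA role 42 pts, Huang→Design role 50 pts) loses 68.
Checked against all permutations: 431 pts is optimal.
Rossi's own top role is Lead role (98 pts), but forcing Rossi→Lead role and reassigning the rest optimally gives only 393 pts — worse by 38.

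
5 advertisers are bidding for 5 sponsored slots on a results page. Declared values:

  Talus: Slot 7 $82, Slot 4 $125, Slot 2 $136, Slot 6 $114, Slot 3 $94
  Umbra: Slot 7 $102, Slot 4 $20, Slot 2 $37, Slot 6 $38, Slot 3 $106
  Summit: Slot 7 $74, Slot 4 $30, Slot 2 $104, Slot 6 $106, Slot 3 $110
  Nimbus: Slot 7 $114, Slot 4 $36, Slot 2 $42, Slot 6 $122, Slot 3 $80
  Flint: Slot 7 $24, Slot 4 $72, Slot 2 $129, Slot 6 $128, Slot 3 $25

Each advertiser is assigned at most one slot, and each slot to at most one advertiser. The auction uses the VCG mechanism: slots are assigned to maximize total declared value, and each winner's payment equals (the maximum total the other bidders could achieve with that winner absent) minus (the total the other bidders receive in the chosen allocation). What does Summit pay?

Efficient allocation: Talus→Slot 4 ($125), Umbra→Slot 7 ($102), Summit→Slot 3 ($110), Nimbus→Slot 6 ($122), Flint→Slot 2 ($129); total welfare W = $588.
Summit receives Slot 3 at value $110, so the others get W − 110 = $478.
Without Summit: best allocation of the remaining 4 bidders over all 5 slots is Talus→Slot 2 ($136), Umbra→Slot 3 ($106), Nimbus→Slot 7 ($114), Flint→Slot 6 ($128), total $484.
VCG payment = (others' best without Summit) − (others' welfare with Summit) = 484 − 478 = $6.

Summit pays $6.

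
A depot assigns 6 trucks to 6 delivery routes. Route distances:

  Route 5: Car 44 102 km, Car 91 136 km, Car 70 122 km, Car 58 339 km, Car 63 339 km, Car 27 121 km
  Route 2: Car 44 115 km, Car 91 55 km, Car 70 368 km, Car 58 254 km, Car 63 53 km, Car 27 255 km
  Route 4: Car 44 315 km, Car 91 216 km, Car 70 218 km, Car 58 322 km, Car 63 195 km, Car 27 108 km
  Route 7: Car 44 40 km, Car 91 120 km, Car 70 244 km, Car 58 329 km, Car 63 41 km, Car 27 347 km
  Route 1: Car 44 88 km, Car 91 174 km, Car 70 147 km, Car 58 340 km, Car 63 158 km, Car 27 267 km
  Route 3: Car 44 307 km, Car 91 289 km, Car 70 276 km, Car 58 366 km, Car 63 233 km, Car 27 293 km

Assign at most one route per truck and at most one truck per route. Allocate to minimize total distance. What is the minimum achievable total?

Minimum total: 780 km

Treat this as an assignment problem: match each truck to one route.
Optimal: Car 44→Route 1 (88 km), Car 91→Route 2 (55 km), Car 70→Route 5 (122 km), Car 58→Route 3 (366 km), Car 63→Route 7 (41 km), Car 27→Route 4 (108 km) — total 88+55+122+366+41+108 = 780 km.
Row-greedy (each truck in turn takes its cheapest remaining route) gives 990 km, worse by 210.
Swapping Car 27↔Car 91 (Car 27→Route 2 255 km, Car 91→Route 4 216 km) adds 308.
No other one-to-one assignment undercuts 780 km.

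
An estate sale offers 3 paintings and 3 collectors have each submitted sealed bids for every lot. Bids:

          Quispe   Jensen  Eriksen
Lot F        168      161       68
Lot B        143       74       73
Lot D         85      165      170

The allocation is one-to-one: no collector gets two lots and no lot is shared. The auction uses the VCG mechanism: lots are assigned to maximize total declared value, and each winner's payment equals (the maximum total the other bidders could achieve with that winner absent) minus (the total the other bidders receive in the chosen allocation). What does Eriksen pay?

Efficient allocation: Quispe→Lot B ($143), Jensen→Lot F ($161), Eriksen→Lot D ($170); total welfare W = $474.
Eriksen receives Lot D at value $170, so the others get W − 170 = $304.
Without Eriksen: best allocation of the remaining 2 bidders over all 3 lots is Quispe→Lot F ($168), Jensen→Lot D ($165), total $333.
VCG payment = (others' best without Eriksen) − (others' welfare with Eriksen) = 333 − 304 = $29.

Eriksen pays $29.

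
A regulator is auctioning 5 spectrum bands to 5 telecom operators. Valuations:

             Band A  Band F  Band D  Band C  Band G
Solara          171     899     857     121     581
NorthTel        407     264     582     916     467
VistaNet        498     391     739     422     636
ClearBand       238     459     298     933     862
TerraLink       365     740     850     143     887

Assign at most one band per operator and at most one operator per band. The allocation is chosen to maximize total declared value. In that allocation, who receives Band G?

Optimal: Solara→Band F ($899M), NorthTel→Band C ($916M), VistaNet→Band A ($498M), ClearBand→Band G ($862M), TerraLink→Band D ($850M) — total 899+916+498+862+850 = $4025M.
Max-entry greedy (repeatedly take the single best remaining cell) gives $3865M, worse by 160.
Next-best assignment: Solara→Band D, NorthTel→Band C, VistaNet→Band A, ClearBand→Band G, TerraLink→Band F = $3873M.
Swapping ClearBand↔Solara (ClearBand→Band F $459M, Solara→Band G $581M) loses 721.
Every other assignment is strictly worse.
ClearBand's own top band is Band C ($933M), but forcing ClearBand→Band C and reassigning the rest optimally gives only $3865M — worse by 160.

ClearBand receives Band G.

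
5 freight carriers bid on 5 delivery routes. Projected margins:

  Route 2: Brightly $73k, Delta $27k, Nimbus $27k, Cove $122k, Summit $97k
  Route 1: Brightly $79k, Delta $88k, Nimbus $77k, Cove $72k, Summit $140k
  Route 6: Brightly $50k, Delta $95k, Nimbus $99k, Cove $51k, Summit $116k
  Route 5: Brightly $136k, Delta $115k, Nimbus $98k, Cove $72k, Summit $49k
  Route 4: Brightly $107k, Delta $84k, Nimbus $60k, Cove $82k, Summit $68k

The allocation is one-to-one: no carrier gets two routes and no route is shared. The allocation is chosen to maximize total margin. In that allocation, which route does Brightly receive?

This is a one-to-one assignment (maximum-weight bipartite matching).
Optimal: Brightly→Route 4 ($107k), Delta→Route 5 ($115k), Nimbus→Route 6 ($99k), Cove→Route 2 ($122k), Summit→Route 1 ($140k) — total 107+115+99+122+140 = $583k.
Column-greedy (each route in turn goes to its best remaining carrier) gives $581k, worse by 2.
Brightly's own top route is Route 5 ($136k), but forcing Brightly→Route 5 and reassigning the rest optimally gives only $581k — worse by 2.

Brightly receives Route 4.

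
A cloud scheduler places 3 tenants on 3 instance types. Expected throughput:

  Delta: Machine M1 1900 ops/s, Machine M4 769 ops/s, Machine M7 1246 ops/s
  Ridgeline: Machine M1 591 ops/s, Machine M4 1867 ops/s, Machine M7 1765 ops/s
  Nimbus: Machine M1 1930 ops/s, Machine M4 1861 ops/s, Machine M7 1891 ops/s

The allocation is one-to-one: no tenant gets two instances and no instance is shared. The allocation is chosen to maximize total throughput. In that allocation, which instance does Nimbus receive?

Optimal: Delta→Machine M1 (1900 ops/s), Ridgeline→Machine M4 (1867 ops/s), Nimbus→Machine M7 (1891 ops/s) — total 1900+1867+1891 = 5658 ops/s.
Column-greedy (each instance in turn goes to its best remaining tenant) gives 5043 ops/s, worse by 615.
Swapping Nimbus↔Delta (Nimbus→Machine M1 1930 ops/s, Delta→Machine M7 1246 ops/s) loses 615.
Nimbus's own top instance is Machine M1 (1930 ops/s), but forcing Nimbus→Machine M1 and reassigning the rest optimally gives only 5043 ops/s — worse by 615.

Nimbus receives Machine M7.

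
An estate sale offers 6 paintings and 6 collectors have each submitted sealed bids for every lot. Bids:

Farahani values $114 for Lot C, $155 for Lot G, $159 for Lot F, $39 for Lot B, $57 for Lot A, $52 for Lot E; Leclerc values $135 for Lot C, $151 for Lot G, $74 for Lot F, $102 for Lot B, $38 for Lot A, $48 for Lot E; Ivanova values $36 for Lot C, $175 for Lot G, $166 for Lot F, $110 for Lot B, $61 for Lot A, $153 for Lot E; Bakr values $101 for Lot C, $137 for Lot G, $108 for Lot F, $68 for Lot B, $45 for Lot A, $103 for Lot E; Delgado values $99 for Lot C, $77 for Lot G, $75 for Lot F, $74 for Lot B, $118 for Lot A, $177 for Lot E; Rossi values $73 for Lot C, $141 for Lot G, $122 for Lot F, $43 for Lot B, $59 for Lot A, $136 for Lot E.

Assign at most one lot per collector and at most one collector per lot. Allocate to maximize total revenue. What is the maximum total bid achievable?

This is a one-to-one assignment (maximum-weight bipartite matching).
Optimal: Farahani→Lot F ($159), Leclerc→Lot C ($135), Ivanova→Lot B ($110), Bakr→Lot G ($137), Delgado→Lot A ($118), Rossi→Lot E ($136) — total 159+135+110+137+118+136 = $795.
Column-greedy (each lot in turn goes to its best remaining collector) gives $705, worse by 90.
Next-best assignment: Farahani→Lot F, Leclerc→Lot C, Ivanova→Lot G, Bakr→Lot B, Delgado→Lot A, Rossi→Lot E = $791.
No other one-to-one assignment exceeds $795.

Maximum total: $795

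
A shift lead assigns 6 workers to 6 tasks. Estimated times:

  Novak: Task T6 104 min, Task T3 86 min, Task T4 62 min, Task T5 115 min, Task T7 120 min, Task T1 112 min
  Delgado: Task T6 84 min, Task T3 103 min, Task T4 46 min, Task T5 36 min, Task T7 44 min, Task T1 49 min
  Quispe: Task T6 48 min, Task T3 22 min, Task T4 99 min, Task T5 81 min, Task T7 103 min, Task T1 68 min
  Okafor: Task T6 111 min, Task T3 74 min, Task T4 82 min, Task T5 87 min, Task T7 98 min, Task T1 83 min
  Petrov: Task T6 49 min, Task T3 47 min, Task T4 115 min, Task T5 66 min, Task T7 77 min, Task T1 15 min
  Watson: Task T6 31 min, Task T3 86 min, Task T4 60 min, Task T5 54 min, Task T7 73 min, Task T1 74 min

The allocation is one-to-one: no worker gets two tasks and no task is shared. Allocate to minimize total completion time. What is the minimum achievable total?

Min total: 261 min

Optimal: Novak→Task T4 (62 min), Delgado→Task T7 (44 min), Quispe→Task T3 (22 min), Okafor→Task T5 (87 min), Petrov→Task T1 (15 min), Watson→Task T6 (31 min) — total 62+44+22+87+15+31 = 261 min.
Column-greedy (each task in turn goes to its cheapest remaining worker) gives 375 min, worse by 114.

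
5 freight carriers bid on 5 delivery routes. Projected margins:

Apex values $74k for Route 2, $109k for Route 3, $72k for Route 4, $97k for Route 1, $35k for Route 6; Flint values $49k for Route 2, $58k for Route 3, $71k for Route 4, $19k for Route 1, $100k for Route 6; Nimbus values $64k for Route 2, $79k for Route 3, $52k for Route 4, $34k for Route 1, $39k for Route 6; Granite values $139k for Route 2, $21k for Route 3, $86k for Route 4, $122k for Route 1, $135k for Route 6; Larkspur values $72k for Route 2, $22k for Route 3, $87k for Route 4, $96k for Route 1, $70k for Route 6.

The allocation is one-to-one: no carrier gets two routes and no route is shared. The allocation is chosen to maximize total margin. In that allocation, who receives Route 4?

Optimal: Apex→Route 1 ($97k), Flint→Route 6 ($100k), Nimbus→Route 3 ($79k), Granite→Route 2 ($139k), Larkspur→Route 4 ($87k) — total 97+100+79+139+87 = $502k.
Max-entry greedy (repeatedly take the single best remaining cell) gives $496k, worse by 6.
Swapping Nimbus↔Flint (Nimbus→Route 6 $39k, Flint→Route 3 $58k) loses 82.
Larkspur's own top route is Route 1 ($96k), but forcing Larkspur→Route 1 and reassigning the rest optimally gives only $496k — worse by 6.

Larkspur receives Route 4.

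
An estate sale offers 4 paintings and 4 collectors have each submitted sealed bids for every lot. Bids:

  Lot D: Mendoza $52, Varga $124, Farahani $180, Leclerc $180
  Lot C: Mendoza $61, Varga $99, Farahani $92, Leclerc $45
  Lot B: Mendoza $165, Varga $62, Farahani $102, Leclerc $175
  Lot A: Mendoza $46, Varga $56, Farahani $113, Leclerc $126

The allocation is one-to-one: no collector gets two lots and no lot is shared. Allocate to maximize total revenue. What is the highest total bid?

Max total: $570

This is a one-to-one assignment (maximum-weight bipartite matching).
Optimal: Mendoza→Lot B ($165), Varga→Lot C ($99), Farahani→Lot D ($180), Leclerc→Lot A ($126) — total 165+99+180+126 = $570.
Column-greedy (each lot in turn goes to its best remaining collector) gives $500, worse by 70.
Next-best assignment: Mendoza→Lot B, Varga→Lot C, Farahani→Lot A, Leclerc→Lot D = $557.
Swapping Varga↔Mendoza (Varga→Lot B $62, Mendoza→Lot C $61) loses 141.
No other one-to-one assignment exceeds $570.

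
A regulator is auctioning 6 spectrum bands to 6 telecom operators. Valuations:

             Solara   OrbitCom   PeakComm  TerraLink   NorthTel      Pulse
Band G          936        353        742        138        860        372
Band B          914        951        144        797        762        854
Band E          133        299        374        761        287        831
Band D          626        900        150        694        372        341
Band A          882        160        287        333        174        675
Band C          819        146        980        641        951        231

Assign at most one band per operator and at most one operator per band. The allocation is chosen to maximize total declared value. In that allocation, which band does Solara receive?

Solara receives Band A.

This is a one-to-one assignment (maximum-weight bipartite matching).
Optimal: Solara→Band A ($882M), OrbitCom→Band D ($900M), PeakComm→Band C ($980M), TerraLink→Band B ($797M), NorthTel→Band G ($860M), Pulse→Band E ($831M) — total 882+900+980+797+860+831 = $5250M.
Max-entry greedy (repeatedly take the single best remaining cell) gives $4566M, worse by 684.
Swapping Solara↔NorthTel (Solara→Band G $936M, NorthTel→Band A $174M) loses 632.
Every other assignment is strictly worse.
Solara's own top band is Band G ($936M), but forcing Solara→Band G and reassigning the rest optimally gives only $5014M — worse by 236.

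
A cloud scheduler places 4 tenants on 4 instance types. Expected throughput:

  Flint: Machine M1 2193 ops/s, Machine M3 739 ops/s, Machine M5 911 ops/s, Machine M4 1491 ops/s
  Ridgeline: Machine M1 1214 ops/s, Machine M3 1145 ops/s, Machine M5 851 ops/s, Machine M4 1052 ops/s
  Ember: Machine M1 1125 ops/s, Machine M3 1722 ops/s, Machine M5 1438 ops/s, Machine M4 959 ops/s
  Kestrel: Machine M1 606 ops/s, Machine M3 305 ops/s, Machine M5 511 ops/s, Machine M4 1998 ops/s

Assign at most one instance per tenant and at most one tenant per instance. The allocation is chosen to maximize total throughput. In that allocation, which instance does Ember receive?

Ember receives Machine M5.

Treat this as an assignment problem: match each tenant to one instance.
Optimal: Flint→Machine M1 (2193 ops/s), Ridgeline→Machine M3 (1145 ops/s), Ember→Machine M5 (1438 ops/s), Kestrel→Machine M4 (1998 ops/s) — total 2193+1145+1438+1998 = 6774 ops/s.
Max-entry greedy (repeatedly take the single best remaining cell) gives 6764 ops/s, worse by 10.
Ember's own top instance is Machine M3 (1722 ops/s), but forcing Ember→Machine M3 and reassigning the rest optimally gives only 6764 ops/s — worse by 10.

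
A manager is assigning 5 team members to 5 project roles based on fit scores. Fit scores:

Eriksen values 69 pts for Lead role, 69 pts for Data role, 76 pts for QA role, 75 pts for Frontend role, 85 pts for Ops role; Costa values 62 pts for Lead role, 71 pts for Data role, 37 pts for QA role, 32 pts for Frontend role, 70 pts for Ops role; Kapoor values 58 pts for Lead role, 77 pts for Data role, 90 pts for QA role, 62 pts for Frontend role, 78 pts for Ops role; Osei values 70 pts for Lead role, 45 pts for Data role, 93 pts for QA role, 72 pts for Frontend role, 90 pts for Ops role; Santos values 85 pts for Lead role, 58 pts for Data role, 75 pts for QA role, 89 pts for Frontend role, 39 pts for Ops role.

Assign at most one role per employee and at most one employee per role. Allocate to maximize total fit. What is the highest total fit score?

Max total: 411 pts

This is a one-to-one assignment (maximum-weight bipartite matching).
Optimal: Eriksen→Frontend role (75 pts), Costa→Data role (71 pts), Kapoor→QA role (90 pts), Osei→Ops role (90 pts), Santos→Lead role (85 pts) — total 75+71+90+90+85 = 411 pts.
Row-greedy (each employee in turn takes its best remaining role) gives 403 pts, worse by 8.
Next-best assignment: Eriksen→Lead role, Costa→Data role, Kapoor→QA role, Osei→Ops role, Santos→Frontend role = 409 pts.
Checked against all permutations: 411 pts is optimal.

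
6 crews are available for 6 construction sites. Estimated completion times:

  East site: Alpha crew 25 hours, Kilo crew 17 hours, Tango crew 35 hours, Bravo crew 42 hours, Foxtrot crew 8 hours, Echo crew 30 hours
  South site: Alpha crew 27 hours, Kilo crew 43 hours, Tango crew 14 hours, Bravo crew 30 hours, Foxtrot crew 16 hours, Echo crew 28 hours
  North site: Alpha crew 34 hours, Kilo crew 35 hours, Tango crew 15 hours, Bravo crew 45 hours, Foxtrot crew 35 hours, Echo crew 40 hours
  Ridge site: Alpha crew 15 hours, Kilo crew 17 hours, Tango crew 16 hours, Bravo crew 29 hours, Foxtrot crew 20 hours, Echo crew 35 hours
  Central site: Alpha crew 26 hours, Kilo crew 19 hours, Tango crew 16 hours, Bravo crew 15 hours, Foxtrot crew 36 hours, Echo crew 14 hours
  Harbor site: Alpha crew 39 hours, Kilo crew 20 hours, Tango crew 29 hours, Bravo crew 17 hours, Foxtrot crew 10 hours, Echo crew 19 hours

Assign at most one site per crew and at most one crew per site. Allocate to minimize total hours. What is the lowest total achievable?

Optimal: Alpha crew→Ridge site (15 hours), Kilo crew→East site (17 hours), Tango crew→North site (15 hours), Bravo crew→Harbor site (17 hours), Foxtrot crew→South site (16 hours), Echo crew→Central site (14 hours) — total 15+17+15+17+16+14 = 94 hours.
Row-greedy (each crew in turn takes its cheapest remaining site) gives 111 hours, worse by 17.

Min total: 94 hours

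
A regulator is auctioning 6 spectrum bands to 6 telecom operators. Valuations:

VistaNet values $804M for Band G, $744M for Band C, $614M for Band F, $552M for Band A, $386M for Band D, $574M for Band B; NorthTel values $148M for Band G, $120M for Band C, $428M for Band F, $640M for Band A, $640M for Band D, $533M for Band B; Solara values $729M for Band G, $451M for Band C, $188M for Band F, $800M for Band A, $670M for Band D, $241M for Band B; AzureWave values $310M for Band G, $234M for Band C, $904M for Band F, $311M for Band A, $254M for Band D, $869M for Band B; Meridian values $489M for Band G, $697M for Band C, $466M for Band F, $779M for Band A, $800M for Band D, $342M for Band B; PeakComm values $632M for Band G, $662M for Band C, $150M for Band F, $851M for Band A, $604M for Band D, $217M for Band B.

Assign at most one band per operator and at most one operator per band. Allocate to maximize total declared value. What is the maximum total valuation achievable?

Maximum total: $4561M

This is the linear assignment problem.
Optimal: VistaNet→Band C ($744M), NorthTel→Band B ($533M), Solara→Band G ($729M), AzureWave→Band F ($904M), Meridian→Band D ($800M), PeakComm→Band A ($851M) — total 744+533+729+904+800+851 = $4561M.
Max-entry greedy (repeatedly take the single best remaining cell) gives $4343M, worse by 218.
Next-best assignment: VistaNet→Band G, NorthTel→Band B, Solara→Band A, AzureWave→Band F, Meridian→Band D, PeakComm→Band C = $4503M.
Swapping Meridian↔PeakComm (Meridian→Band A $779M, PeakComm→Band D $604M) loses 268.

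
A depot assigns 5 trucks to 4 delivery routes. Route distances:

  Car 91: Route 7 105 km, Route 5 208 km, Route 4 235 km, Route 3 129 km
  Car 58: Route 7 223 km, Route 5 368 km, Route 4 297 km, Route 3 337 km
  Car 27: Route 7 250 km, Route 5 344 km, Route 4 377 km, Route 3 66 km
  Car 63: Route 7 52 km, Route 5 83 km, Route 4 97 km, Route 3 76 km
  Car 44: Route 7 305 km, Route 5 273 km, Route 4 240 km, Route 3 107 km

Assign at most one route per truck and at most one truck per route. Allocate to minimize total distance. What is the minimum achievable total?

Min total: 494 km

Optimal: Car 91→Route 7 (105 km), Car 63→Route 5 (83 km), Car 44→Route 4 (240 km), Car 27→Route 3 (66 km) — total 105+83+240+66 = 494 km.
Min-entry greedy (repeatedly take the single cheapest remaining cell) gives 566 km, worse by 72.
Swapping Car 27↔Car 63 (Car 27→Route 5 344 km, Car 63→Route 3 76 km) adds 271.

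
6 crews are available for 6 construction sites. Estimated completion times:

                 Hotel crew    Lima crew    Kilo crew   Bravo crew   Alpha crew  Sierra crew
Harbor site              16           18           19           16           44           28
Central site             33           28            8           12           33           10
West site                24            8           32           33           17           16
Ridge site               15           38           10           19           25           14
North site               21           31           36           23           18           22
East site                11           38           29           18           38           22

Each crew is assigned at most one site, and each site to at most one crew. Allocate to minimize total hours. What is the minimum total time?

Optimal: Hotel crew→East site (11 hours), Lima crew→West site (8 hours), Kilo crew→Ridge site (10 hours), Bravo crew→Harbor site (16 hours), Alpha crew→North site (18 hours), Sierra crew→Central site (10 hours) — total 11+8+10+16+18+10 = 73 hours.
Column-greedy (each site in turn goes to its cheapest remaining crew) gives 82 hours, worse by 9.
Next-best assignment: Hotel crew→East site, Lima crew→West site, Kilo crew→Central site, Bravo crew→Harbor site, Alpha crew→North site, Sierra crew→Ridge site = 75 hours.
Swapping Lima crew↔Sierra crew (Lima crew→Central site 28 hours, Sierra crew→West site 16 hours) adds 26.
Checked against all permutations: 73 hours is optimal.

Min total: 73 hours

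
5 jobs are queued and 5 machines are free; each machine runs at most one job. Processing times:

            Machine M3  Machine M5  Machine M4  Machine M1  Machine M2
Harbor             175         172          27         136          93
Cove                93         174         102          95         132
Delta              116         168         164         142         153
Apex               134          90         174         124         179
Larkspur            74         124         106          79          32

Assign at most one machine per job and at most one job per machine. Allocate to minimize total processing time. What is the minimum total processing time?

Optimal: Harbor→Machine M4 (27 min), Cove→Machine M1 (95 min), Delta→Machine M3 (116 min), Apex→Machine M5 (90 min), Larkspur→Machine M2 (32 min) — total 27+95+116+90+32 = 360 min.
Checked against all permutations: 360 min is optimal.

Min total: 360 min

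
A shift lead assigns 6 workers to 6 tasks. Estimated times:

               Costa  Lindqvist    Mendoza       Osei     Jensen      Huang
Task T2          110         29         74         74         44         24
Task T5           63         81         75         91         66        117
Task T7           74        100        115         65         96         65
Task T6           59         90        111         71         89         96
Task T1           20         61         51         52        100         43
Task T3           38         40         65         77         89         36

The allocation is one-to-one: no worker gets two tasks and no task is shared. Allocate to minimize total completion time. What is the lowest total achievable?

Minimum total: 305 min

Optimal: Costa→Task T6 (59 min), Lindqvist→Task T3 (40 min), Mendoza→Task T1 (51 min), Osei→Task T7 (65 min), Jensen→Task T5 (66 min), Huang→Task T2 (24 min) — total 59+40+51+65+66+24 = 305 min.
Min-entry greedy (repeatedly take the single cheapest remaining cell) gives 326 min, worse by 21.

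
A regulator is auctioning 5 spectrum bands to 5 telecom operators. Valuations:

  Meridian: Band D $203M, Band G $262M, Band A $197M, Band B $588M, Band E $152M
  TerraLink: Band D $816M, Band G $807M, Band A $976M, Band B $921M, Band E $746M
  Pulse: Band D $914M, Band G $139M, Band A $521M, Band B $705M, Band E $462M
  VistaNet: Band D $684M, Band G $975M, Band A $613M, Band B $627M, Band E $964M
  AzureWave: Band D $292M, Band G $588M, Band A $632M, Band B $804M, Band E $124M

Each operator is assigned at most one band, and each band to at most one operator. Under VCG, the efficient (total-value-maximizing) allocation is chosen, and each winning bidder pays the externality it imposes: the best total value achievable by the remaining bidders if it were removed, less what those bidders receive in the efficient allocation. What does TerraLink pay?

Efficient allocation: Meridian→Band B ($588M), TerraLink→Band A ($976M), Pulse→Band D ($914M), VistaNet→Band E ($964M), AzureWave→Band G ($588M); total welfare W = $4030M.
TerraLink receives Band A at value $976M, so the others get W − 976 = $3054M.
Without TerraLink: best allocation of the remaining 4 bidders over all 5 bands is Meridian→Band B ($588M), Pulse→Band D ($914M), VistaNet→Band G ($975M), AzureWave→Band A ($632M), total $3109M.
VCG payment = (others' best without TerraLink) − (others' welfare with TerraLink) = 3109 − 3054 = $55M.

TerraLink pays $55M.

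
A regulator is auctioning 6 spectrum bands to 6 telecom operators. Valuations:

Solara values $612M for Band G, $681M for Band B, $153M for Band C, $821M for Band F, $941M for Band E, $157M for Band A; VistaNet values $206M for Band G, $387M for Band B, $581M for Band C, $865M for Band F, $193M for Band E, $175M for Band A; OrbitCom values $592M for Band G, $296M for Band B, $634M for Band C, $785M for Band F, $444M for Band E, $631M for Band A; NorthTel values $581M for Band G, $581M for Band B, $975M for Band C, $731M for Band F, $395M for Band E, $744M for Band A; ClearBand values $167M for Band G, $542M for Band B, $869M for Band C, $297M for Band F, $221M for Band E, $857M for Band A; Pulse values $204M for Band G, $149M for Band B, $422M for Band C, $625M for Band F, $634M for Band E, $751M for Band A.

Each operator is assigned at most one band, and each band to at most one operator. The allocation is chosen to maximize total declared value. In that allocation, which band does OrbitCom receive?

OrbitCom receives Band G.

This is the linear assignment problem.
Optimal: Solara→Band E ($941M), VistaNet→Band F ($865M), OrbitCom→Band G ($592M), NorthTel→Band C ($975M), ClearBand→Band B ($542M), Pulse→Band A ($751M) — total 941+865+592+975+542+751 = $4666M.
Column-greedy (each band in turn goes to its best remaining operator) gives $4192M, worse by 474.
Swapping OrbitCom↔Pulse (OrbitCom→Band A $631M, Pulse→Band G $204M) loses 508.
OrbitCom's own top band is Band F ($785M), but forcing OrbitCom→Band F and reassigning the rest optimally gives only $4314M — worse by 352.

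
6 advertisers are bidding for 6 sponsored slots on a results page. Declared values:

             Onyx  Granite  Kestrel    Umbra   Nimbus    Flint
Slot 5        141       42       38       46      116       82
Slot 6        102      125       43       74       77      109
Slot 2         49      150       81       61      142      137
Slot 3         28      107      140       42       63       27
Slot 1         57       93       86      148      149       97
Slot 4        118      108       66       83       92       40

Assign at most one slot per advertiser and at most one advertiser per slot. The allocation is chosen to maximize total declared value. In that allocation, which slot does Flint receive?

This is a one-to-one assignment (maximum-weight bipartite matching).
Optimal: Onyx→Slot 5 ($141), Granite→Slot 4 ($108), Kestrel→Slot 3 ($140), Umbra→Slot 1 ($148), Nimbus→Slot 2 ($142), Flint→Slot 6 ($109) — total 141+108+140+148+142+109 = $788.
Row-greedy (each advertiser in turn takes its best remaining slot) gives $780, worse by 8.
Flint's own top slot is Slot 2 ($137), but forcing Flint→Slot 2 and reassigning the rest optimally gives only $784 — worse by 4.

Flint receives Slot 6.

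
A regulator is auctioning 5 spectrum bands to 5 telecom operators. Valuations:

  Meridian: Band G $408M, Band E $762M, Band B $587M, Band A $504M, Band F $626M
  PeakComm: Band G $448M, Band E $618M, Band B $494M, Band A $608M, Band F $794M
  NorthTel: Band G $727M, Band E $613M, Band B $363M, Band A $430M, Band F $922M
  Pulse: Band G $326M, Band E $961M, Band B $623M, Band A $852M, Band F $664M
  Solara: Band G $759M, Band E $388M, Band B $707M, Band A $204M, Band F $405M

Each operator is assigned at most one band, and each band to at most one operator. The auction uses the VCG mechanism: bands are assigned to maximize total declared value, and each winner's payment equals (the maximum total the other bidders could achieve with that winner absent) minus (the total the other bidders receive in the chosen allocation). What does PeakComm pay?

PeakComm pays $247M.

Efficient allocation: Meridian→Band E ($762M), PeakComm→Band F ($794M), NorthTel→Band G ($727M), Pulse→Band A ($852M), Solara→Band B ($707M); total welfare W = $3842M.
PeakComm receives Band F at value $794M, so the others get W − 794 = $3048M.
Without PeakComm: best allocation of the remaining 4 bidders over all 5 bands is Meridian→Band E ($762M), NorthTel→Band F ($922M), Pulse→Band A ($852M), Solara→Band G ($759M), total $3295M.
VCG payment = (others' best without PeakComm) − (others' welfare with PeakComm) = 3295 − 3048 = $247M.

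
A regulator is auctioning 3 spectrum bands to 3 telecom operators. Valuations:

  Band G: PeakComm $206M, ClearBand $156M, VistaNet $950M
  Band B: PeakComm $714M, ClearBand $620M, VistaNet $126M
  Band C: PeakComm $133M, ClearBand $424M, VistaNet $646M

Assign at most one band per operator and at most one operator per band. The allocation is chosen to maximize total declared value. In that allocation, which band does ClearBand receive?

ClearBand receives Band C.

Optimal: PeakComm→Band B ($714M), ClearBand→Band C ($424M), VistaNet→Band G ($950M) — total 714+424+950 = $2088M.
Swapping PeakComm↔VistaNet (PeakComm→Band G $206M, VistaNet→Band B $126M) loses 1332.
Checked against all permutations: $2088M is optimal.
ClearBand's own top band is Band B ($620M), but forcing ClearBand→Band B and reassigning the rest optimally gives only $1703M — worse by 385.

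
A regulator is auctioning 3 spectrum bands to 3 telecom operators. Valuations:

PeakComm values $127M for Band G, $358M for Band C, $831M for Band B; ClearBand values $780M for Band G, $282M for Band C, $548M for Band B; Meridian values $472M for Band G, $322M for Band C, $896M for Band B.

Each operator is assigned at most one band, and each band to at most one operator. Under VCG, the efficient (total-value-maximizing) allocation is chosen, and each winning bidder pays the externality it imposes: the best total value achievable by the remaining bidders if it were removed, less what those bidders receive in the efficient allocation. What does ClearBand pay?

Efficient allocation: PeakComm→Band C ($358M), ClearBand→Band G ($780M), Meridian→Band B ($896M); total welfare W = $2034M.
ClearBand receives Band G at value $780M, so the others get W − 780 = $1254M.
Without ClearBand: best allocation of the remaining 2 bidders over all 3 bands is PeakComm→Band B ($831M), Meridian→Band G ($472M), total $1303M.
VCG payment = (others' best without ClearBand) − (others' welfare with ClearBand) = 1303 − 1254 = $49M.

ClearBand pays $49M.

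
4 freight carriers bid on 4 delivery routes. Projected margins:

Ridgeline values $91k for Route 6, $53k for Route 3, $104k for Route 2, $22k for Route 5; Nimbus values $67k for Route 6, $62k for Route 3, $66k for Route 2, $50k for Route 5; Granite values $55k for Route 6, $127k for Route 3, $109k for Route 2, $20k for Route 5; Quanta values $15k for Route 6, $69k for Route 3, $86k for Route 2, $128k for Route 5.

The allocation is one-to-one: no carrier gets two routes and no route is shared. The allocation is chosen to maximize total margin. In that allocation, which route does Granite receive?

Optimal: Ridgeline→Route 2 ($104k), Nimbus→Route 6 ($67k), Granite→Route 3 ($127k), Quanta→Route 5 ($128k) — total 104+67+127+128 = $426k.
Column-greedy (each route in turn goes to its best remaining carrier) gives $354k, worse by 72.

Granite receives Route 3.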